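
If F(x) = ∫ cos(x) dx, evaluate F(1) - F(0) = sin(1)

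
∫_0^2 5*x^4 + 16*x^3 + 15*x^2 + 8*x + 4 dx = 160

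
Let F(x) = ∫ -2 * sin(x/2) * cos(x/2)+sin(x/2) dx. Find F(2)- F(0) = 2*(-1 + cos(1))*cos(1)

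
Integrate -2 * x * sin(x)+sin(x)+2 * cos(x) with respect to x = (2*x - 1)*cos(x) + C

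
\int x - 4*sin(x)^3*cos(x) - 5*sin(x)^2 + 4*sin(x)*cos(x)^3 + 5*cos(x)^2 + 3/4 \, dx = x^2/2 + 3*x/4 + 5*sin(2*x)/2 - cos(4*x)/4 + C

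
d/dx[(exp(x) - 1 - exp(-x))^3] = (3*exp(6*x) - 6*exp(5*x) + 6*exp(x) + 3)*exp(-3*x)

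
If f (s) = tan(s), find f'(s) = cos(s)^(-2)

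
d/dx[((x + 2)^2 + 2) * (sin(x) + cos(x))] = sqrt(2)*x^2*cos(x + pi/4) - 2*x*sin(x) + 6*x*cos(x) - 2*sin(x) + 10*cos(x)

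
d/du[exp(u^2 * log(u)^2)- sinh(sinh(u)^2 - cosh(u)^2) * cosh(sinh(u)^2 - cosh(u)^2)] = 2*u*exp(u^2*log(u)^2)*log(u)^2 + 2*u*exp(u^2*log(u)^2)*log(u)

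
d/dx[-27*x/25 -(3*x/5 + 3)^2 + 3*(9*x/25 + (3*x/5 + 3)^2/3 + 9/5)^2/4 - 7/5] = 27*x^3/625 + 1053*x^2/1250 + 5823*x/1250 + 819/125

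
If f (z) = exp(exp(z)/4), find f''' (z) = exp(z + exp(z)/4)/4 + 3*exp(2*z + exp(z)/4)/16 + exp(3*z + exp(z)/4)/64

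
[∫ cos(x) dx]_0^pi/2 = 1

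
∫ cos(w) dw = sin(w) + C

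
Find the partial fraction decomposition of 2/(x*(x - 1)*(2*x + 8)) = 1/(20*(x + 4)) + 1/(5*(x - 1)) - 1/(4*x)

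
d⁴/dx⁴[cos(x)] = cos(x)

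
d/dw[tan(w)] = cos(w)^(-2)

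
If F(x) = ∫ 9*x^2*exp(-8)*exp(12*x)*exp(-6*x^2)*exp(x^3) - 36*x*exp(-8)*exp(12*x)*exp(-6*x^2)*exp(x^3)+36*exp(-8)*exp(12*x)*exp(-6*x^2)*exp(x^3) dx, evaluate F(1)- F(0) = -3*exp(-8) + 3*exp(-1)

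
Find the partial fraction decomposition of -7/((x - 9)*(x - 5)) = 7/(4*(x - 5)) - 7/(4*(x - 9))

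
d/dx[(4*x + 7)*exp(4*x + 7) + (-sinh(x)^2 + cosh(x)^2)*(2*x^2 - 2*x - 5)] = 16*x*exp(7)*exp(4*x) + 4*x + 32*exp(7)*exp(4*x) - 2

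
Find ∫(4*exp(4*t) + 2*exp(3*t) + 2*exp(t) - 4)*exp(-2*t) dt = 8*sinh(t)^2 + 4*sinh(t) + C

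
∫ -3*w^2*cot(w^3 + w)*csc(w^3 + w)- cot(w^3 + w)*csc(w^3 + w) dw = csc(w^3 + w) + C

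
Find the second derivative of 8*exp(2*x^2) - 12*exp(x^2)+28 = 128*x^2*exp(2*x^2) - 48*x^2*exp(x^2) + 32*exp(2*x^2) - 24*exp(x^2)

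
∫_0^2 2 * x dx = 4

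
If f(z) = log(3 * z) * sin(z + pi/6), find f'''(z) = (-z^3*log(z)*cos(z + pi/6) - z^3*log(3)*cos(z + pi/6) - 3*z^2*sin(z + pi/6) - 3*z*cos(z + pi/6) + 2*sin(z + pi/6))/z^3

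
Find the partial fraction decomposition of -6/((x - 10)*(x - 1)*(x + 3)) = -3/(26*(x + 3)) + 1/(6*(x - 1)) - 2/(39*(x - 10))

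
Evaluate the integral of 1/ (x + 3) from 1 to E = -log(8/3) + log(2*E/3 + 2)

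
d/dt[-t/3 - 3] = -1/3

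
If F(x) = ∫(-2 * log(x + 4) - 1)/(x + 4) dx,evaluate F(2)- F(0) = -log(6)^2 - log(6) + log(4) + log(4)^2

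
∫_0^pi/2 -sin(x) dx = -1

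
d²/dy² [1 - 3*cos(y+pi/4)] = 3*cos(y + pi/4)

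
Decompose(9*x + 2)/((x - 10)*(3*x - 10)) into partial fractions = -24/(5*(3*x - 10)) + 23/(5*(x - 10))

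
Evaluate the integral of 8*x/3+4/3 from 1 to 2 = 16/3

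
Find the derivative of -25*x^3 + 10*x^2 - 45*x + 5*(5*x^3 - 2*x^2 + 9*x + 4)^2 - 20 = 750*x^5 - 500*x^4 + 1880*x^3 - 15*x^2 + 670*x + 315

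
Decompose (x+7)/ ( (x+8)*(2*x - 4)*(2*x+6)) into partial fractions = -1/(200*(x + 8)) - 1/(25*(x + 3)) + 9/(200*(x - 2))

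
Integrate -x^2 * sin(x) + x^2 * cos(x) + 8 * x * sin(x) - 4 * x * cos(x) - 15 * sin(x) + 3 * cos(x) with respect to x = sqrt(2)*(x - 3)^2*sin(x + pi/4) + C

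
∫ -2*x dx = -x^2 + C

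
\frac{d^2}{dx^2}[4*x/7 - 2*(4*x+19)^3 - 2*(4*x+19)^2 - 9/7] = -768*x - 3712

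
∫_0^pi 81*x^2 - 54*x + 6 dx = -3*pi + 1 + (-1 + 3*pi)^3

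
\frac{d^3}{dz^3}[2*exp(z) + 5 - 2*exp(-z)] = (2*exp(2*z) + 2)*exp(-z)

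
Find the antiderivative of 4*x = 2*x^2 + C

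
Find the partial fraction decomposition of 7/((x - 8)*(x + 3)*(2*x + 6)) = -7/(242*(x + 3)) - 7/(22*(x + 3)^2) + 7/(242*(x - 8))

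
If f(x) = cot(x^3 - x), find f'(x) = (1 - 3*x^2)/sin(x*(x^2 - 1))^2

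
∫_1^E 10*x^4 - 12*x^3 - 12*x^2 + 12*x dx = -1 + (-3*E + 2*exp(2))*(-2*E + exp(3))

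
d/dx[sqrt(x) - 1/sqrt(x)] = (x + 1)/(2*x^(3/2))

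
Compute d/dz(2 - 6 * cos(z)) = 6*sin(z)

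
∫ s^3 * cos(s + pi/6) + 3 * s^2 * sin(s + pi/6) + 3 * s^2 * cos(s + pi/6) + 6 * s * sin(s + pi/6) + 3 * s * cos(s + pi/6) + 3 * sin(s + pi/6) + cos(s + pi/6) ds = (s + 1)^3*sin(s + pi/6) + C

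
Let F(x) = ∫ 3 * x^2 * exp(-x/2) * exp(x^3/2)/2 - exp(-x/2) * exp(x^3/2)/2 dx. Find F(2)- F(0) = -1 + exp(3)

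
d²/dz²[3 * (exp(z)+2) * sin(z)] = 6*exp(z)*cos(z) - 6*sin(z)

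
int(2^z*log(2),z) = 2^z + C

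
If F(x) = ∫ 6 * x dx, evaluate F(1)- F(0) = 3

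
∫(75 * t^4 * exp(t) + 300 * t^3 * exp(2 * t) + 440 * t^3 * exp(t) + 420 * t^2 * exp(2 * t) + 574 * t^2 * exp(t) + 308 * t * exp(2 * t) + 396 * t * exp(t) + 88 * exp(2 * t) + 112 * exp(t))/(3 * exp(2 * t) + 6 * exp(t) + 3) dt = (5*t^2 + 4*t + 4)*(15*t^2 + 16*t + 6)*exp(t)/(3*(exp(t) + 1)) + C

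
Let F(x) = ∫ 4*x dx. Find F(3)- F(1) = 16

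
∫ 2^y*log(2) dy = 2^y + C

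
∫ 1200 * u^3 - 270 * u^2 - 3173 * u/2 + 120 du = 300*u^4 - 90*u^3 - 3173*u^2/4 + 120*u + C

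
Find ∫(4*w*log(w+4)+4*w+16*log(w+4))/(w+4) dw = 4*w*log(w + 4) + C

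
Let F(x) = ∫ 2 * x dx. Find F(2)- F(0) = 4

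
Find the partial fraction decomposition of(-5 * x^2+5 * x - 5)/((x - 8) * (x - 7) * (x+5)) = -155/(156*(x + 5)) + 215/(12*(x - 7)) - 285/(13*(x - 8))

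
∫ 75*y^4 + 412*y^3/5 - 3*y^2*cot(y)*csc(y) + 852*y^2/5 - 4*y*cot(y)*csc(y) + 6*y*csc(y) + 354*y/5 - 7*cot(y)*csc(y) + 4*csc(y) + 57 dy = (3*y^2 + 4*y + 7)*(25*y^3 + y^2 + 35*y + 5*csc(y) + 10)/5 + C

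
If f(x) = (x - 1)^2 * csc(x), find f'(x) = (-x^2*cos(x)/sin(x) + 2*x + 2*x*cos(x)/sin(x) - 2 - cos(x)/sin(x))/sin(x)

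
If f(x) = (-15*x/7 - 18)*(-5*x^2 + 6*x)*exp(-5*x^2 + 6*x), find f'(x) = -750*x^4*exp(-5*x^2 + 6*x)/7 - 4950*x^3*exp(-5*x^2 + 6*x)/7 + 1575*x^2*exp(-5*x^2 + 6*x) - 3456*x*exp(-5*x^2 + 6*x)/7 - 108*exp(-5*x^2 + 6*x)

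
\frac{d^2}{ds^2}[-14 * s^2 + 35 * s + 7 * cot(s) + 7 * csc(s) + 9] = -28 - 7/sin(s) + 14*cos(s)/sin(s)^3 + 14/sin(s)^3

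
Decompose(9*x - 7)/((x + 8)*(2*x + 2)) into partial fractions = 79/(14*(x + 8)) - 8/(7*(x + 1))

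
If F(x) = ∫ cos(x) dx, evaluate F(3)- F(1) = -sin(1) + sin(3)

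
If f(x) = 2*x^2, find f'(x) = 4*x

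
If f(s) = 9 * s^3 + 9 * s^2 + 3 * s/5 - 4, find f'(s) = 27*s^2 + 18*s + 3/5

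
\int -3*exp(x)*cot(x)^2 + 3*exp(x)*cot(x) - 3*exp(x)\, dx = 3*exp(x)*cot(x) + C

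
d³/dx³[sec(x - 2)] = 6*tan(x - 2)^3*sec(x - 2) + 5*tan(x - 2)*sec(x - 2)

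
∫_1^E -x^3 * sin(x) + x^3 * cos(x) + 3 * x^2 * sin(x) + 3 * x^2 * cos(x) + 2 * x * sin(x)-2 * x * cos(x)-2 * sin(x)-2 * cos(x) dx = (-2*E + exp(3))*(cos(E) + sin(E)) + cos(1) + sin(1)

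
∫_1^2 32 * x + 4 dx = 52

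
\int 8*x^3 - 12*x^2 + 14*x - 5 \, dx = 2*x^4 - 4*x^3 + 7*x^2 - 5*x + C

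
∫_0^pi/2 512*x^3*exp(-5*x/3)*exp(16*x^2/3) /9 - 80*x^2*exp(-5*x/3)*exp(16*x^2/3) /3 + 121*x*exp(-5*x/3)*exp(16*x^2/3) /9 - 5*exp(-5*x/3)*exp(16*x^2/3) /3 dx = (-5*pi/6 + 4*pi^2/3)*exp(-5*pi/6 + 4*pi^2/3)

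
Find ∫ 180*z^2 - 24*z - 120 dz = 60*z^3 - 12*z^2 - 120*z + C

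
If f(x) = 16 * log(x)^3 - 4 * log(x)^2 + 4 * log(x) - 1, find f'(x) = (48*log(x)^2 - 8*log(x) + 4)/x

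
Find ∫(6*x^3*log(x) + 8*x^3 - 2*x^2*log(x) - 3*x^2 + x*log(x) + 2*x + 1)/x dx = (log(x) + 1)*(2*x^3 - x^2 + x + 1) + C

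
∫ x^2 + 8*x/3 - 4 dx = x^3/3 + 4*x^2/3 - 4*x + C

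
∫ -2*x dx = -x^2 + C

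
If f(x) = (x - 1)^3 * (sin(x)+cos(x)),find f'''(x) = x^3*sin(x) - x^3*cos(x) - 12*x^2*sin(x) - 6*x^2*cos(x) + 3*x*sin(x) + 33*x*cos(x) + 14*sin(x) - 20*cos(x)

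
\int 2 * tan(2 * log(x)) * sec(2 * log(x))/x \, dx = sec(2*log(x)) + C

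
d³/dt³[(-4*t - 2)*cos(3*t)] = -108*t*sin(3*t) - 54*sin(3*t) + 108*cos(3*t)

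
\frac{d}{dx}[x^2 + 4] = 2*x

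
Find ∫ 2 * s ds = s^2 + C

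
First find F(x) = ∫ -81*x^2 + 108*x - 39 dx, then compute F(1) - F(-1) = -132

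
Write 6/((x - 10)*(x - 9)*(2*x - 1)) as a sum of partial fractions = 24/(323*(2*x - 1)) - 6/(17*(x - 9)) + 6/(19*(x - 10))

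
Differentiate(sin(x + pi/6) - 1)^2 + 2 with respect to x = sin(2*x + pi/3) - 2*cos(x + pi/6)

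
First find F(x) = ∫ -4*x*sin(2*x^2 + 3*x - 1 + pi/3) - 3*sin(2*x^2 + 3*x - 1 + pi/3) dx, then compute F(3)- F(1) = cos(pi/3 + 26) - cos(pi/3 + 4)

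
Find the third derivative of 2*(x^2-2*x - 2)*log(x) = (4*x^2 + 4*x - 8)/x^3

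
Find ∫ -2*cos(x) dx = -2*sin(x) + C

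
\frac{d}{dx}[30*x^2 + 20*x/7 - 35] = 60*x + 20/7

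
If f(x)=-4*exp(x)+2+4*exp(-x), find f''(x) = (4 - 4*exp(2*x))*exp(-x)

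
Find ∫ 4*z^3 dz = z^4 + C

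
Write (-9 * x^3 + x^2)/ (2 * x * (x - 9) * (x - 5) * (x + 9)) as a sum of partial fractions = -41/(28*(x + 9)) + 55/(28*(x - 5)) - 5/(x - 9)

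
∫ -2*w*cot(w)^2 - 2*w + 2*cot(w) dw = 2*w*cot(w) + C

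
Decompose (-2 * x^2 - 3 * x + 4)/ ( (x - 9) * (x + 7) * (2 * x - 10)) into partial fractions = -73/(384*(x + 7)) + 61/(96*(x - 5)) - 185/(128*(x - 9))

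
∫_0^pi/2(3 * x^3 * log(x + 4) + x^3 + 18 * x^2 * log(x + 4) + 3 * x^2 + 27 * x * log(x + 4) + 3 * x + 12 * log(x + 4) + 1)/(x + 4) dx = -log(4) + (1 + pi/2)^3*log(pi/2 + 4)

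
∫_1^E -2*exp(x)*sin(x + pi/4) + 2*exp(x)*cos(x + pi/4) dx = 2*exp(E)*cos(pi/4 + E) - 2*E*cos(pi/4 + 1)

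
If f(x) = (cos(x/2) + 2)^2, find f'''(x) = sin(x/2)/2 + sin(x)/2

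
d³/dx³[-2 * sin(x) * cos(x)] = 8*cos(2*x)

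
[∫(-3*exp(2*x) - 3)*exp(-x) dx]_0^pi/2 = -3*exp(pi/2) + 3*exp(-pi/2)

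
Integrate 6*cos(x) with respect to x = 6*sin(x) + C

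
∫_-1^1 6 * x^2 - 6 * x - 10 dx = -16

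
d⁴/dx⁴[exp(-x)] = exp(-x)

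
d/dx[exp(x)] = exp(x)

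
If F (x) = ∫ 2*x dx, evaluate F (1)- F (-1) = 0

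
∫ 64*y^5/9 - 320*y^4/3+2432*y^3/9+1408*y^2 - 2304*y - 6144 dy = 32*y^6/27 - 64*y^5/3 + 608*y^4/9 + 1408*y^3/3 - 1152*y^2 - 6144*y + C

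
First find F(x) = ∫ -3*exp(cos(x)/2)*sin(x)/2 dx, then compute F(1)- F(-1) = 0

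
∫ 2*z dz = z^2 + C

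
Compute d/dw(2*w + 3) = 2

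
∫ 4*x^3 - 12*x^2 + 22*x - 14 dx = x^4 - 4*x^3 + 11*x^2 - 14*x + C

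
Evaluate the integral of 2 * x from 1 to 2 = 3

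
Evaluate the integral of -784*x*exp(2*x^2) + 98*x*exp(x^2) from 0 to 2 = -196*exp(8) + 147 + 49*exp(4)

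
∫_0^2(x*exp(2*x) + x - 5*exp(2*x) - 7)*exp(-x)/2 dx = -2*exp(2) + 2*exp(-2)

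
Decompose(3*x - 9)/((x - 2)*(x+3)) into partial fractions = 18/(5*(x + 3)) - 3/(5*(x - 2))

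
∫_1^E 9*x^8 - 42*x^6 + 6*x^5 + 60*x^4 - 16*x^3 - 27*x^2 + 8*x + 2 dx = -exp(3) - 1 + 2*E + (-2*E + exp(3))^2 + (-2*E + exp(3))^3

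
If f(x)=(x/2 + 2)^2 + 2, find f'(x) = x/2 + 2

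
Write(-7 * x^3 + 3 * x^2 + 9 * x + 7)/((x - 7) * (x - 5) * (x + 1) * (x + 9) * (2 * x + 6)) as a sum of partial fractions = 659/(2688*(x + 9)) - 49/(480*(x + 3)) + 1/(192*(x + 1)) + 187/(672*(x - 5)) - 273/(640*(x - 7))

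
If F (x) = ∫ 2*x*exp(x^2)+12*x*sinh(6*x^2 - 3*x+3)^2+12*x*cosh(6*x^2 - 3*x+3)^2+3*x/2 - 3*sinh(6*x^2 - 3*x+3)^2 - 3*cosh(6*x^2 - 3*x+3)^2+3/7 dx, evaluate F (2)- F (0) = -sinh(6)/2 + 20/7 + exp(4) + sinh(42)/2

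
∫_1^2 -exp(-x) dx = -exp(-1) + exp(-2)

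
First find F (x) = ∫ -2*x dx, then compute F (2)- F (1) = -3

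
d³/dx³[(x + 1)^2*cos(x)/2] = x^2*sin(x)/2 + x*sin(x) - 3*x*cos(x) - 5*sin(x)/2 - 3*cos(x)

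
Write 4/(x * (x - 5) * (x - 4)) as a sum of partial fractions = -1/(x - 4) + 4/(5*(x - 5)) + 1/(5*x)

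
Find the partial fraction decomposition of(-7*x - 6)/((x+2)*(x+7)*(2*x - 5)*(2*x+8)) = -94/(2223*(2*x - 5)) - 43/(570*(x + 7)) + 11/(78*(x + 4)) - 2/(45*(x + 2))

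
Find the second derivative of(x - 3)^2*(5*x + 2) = 30*x - 56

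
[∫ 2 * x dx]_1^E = -1 + exp(2)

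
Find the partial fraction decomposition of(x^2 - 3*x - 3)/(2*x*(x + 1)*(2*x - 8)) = 1/(20*(x + 1)) + 1/(80*(x - 4)) + 3/(16*x)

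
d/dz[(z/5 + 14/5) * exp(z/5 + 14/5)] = z*exp(z/5 + 14/5)/25 + 19*exp(z/5 + 14/5)/25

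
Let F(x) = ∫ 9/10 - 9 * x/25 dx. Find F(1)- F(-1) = 9/5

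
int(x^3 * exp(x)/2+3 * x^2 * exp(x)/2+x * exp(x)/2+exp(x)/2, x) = x*(x^2 + 1)*exp(x)/2 + C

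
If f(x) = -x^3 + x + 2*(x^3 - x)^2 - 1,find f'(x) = 12*x^5 - 16*x^3 - 3*x^2 + 4*x + 1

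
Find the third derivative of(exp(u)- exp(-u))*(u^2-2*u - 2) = (u^2*exp(2*u) + u^2 + 4*u*exp(2*u) - 8*u - 2*exp(2*u) + 10)*exp(-u)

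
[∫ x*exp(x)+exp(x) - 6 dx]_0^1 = -6 + E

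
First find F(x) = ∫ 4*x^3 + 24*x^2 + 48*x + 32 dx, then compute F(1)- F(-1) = 80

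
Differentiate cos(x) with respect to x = -sin(x)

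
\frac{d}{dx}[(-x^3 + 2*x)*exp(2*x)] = -2*x^3*exp(2*x) - 3*x^2*exp(2*x) + 4*x*exp(2*x) + 2*exp(2*x)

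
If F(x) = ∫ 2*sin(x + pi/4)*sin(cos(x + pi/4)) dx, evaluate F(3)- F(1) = -2*cos(cos(pi/4 + 1)) + 2*cos(cos(pi/4 + 3))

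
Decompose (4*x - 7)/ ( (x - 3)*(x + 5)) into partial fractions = 27/(8*(x + 5)) + 5/(8*(x - 3))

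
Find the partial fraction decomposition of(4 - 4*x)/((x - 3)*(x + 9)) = -10/(3*(x + 9)) - 2/(3*(x - 3))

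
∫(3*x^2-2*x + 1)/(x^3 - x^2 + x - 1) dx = log(x^3 - x^2 + x - 1) + C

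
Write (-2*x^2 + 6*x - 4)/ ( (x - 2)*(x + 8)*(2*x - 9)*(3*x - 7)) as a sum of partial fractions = 24/(403*(3*x - 7)) - 28/(325*(2*x - 9)) + 18/(775*(x + 8))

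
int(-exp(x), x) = -exp(x) + C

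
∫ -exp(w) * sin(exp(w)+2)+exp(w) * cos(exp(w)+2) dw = sqrt(2)*sin(exp(w) + pi/4 + 2) + C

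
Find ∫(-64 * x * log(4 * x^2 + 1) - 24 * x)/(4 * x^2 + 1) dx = (-4*log(4*x^2 + 1) - 3)*log(4*x^2 + 1) + C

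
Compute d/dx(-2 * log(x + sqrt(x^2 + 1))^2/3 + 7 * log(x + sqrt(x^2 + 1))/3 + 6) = (-4*x*log(x + sqrt(x^2 + 1)) + 7*x - 4*sqrt(x^2 + 1)*log(x + sqrt(x^2 + 1)) + 7*sqrt(x^2 + 1))/(3*x^2 + 3*x*sqrt(x^2 + 1) + 3)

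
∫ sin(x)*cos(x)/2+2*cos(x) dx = (sin(x) + 4)^2/4 + C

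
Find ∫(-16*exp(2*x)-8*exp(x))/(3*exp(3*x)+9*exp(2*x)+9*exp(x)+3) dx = (-93*exp(2*x) - 170*exp(x) - 81)/(3*(exp(2*x) + 2*exp(x) + 1)) + C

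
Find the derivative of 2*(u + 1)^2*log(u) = (4*u^2*log(u) + 2*u^2 + 4*u*log(u) + 4*u + 2)/u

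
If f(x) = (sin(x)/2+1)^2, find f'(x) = (sin(x)/2 + 1)*cos(x)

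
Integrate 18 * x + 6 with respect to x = 9*x^2 + 6*x + C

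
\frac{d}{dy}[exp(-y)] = -exp(-y)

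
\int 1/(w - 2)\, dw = log(8 - 4*w) + C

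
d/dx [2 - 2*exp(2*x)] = -4*exp(2*x)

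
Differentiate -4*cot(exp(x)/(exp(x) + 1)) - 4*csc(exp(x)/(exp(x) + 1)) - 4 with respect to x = 4*(cos(exp(x)/(exp(x) + 1)) + 1)*exp(x)/((exp(2*x) + 2*exp(x) + 1)*sin(exp(x)/(exp(x) + 1))^2)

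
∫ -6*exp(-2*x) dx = 3*exp(-2*x) + C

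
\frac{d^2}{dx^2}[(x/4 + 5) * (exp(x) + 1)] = x*exp(x)/4 + 11*exp(x)/2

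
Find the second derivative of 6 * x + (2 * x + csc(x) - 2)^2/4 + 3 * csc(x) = -x/sin(x) + 2*x/sin(x)^3 + 2 - 2*sqrt(2)*sin(x + pi/4)/sin(x)^2 - 1/sin(x)^2 + 4/sin(x)^3 + 3/(2*sin(x)^4)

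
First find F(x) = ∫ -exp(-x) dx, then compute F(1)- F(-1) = -E + exp(-1)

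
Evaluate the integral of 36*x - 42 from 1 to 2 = 12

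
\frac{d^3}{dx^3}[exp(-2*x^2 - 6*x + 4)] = (-64*x^3 - 288*x^2 - 384*x - 144)*exp(-2*x^2 - 6*x + 4)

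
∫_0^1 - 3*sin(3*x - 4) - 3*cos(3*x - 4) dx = cos(1) - cos(4) - sin(4) + sin(1)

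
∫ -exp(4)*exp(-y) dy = exp(4 - y) + C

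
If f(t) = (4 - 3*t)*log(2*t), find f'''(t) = (3*t + 8)/t^3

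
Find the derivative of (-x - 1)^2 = 2*x + 2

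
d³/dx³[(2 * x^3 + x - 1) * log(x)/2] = (12*x^3*log(x) + 22*x^3 - x - 2)/(2*x^3)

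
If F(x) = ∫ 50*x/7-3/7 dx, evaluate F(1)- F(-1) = -6/7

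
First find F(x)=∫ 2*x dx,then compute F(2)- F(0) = 4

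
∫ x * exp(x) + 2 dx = (x - 1)*(exp(x) + 2) + C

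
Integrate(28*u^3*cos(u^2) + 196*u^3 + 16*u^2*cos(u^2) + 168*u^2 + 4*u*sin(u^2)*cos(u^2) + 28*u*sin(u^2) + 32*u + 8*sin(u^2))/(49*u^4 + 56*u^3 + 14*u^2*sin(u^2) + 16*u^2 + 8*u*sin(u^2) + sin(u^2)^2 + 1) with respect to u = log((7*u^2 + 4*u + sin(u^2))^2 + 1) + C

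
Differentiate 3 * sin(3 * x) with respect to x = 9*cos(3*x)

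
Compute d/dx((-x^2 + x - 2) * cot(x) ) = x^2/sin(x)^2 - 2*x/tan(x) - x/sin(x)^2 + 1/tan(x) + 2/sin(x)^2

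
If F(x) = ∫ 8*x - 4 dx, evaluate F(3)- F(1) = 24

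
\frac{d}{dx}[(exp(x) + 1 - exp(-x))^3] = (3*exp(6*x) + 6*exp(5*x) - 6*exp(x) + 3)*exp(-3*x)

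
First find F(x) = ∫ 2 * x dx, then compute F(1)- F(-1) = 0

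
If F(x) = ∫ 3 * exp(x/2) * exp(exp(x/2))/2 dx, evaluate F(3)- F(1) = -3*exp(exp(1/2)) + 3*exp(exp(3/2))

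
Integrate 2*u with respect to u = u^2 + C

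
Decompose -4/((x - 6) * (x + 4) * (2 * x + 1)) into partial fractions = 16/(91*(2*x + 1)) - 2/(35*(x + 4)) - 2/(65*(x - 6))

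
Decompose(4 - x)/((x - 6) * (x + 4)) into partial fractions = -4/(5*(x + 4)) - 1/(5*(x - 6))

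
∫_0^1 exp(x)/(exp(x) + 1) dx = -log(4) + log(2 + 2*E)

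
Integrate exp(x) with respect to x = exp(x) + C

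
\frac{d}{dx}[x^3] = 3*x^2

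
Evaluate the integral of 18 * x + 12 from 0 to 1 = 21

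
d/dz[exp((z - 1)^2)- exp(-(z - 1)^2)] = (2*z*exp(2*z^2 - 4*z + 2) + 2*z - 2*exp(2*z^2 - 4*z + 2) - 2)*exp(-z^2 + 2*z - 1)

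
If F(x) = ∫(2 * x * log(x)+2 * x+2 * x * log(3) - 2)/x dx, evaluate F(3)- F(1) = 8*log(3)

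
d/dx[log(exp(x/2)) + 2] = 1/2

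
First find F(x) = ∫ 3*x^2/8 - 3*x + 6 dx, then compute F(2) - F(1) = 19/8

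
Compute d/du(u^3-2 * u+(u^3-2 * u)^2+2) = 6*u^5 - 16*u^3 + 3*u^2 + 8*u - 2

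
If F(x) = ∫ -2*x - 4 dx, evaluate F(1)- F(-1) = -8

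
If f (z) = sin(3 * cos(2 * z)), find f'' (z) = -36*sin(2*z)^2*sin(3*cos(2*z)) - 12*cos(2*z)*cos(3*cos(2*z))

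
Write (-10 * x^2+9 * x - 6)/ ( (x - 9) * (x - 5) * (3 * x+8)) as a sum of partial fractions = -26/(23*(3*x + 8)) + 211/(92*(x - 5)) - 21/(4*(x - 9))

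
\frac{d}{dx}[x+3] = 1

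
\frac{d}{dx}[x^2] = 2*x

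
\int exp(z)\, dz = exp(z) + C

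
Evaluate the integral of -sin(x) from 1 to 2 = -cos(1) + cos(2)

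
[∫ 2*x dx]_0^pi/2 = pi^2/4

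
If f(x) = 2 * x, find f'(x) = 2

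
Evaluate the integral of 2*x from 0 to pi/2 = pi^2/4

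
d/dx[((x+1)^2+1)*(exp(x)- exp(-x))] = (x^2*exp(2*x) + x^2 + 4*x*exp(2*x) + 4*exp(2*x))*exp(-x)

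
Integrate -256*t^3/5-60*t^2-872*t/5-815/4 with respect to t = -64*t^4/5 - 20*t^3 - 436*t^2/5 - 815*t/4 + C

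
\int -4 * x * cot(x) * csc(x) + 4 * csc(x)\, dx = 4*x*csc(x) + C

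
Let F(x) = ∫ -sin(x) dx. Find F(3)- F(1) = cos(3) - cos(1)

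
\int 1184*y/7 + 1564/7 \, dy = 592*y^2/7 + 1564*y/7 + C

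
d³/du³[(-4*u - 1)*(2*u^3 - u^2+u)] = 12 - 192*u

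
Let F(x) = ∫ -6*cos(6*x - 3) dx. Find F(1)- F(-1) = -sin(9) - sin(3)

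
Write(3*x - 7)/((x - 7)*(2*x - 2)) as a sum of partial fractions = 1/(3*(x - 1)) + 7/(6*(x - 7))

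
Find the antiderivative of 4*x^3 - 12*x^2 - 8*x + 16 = x^4 - 4*x^3 - 4*x^2 + 16*x + C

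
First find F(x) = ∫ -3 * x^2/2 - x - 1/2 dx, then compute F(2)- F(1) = -11/2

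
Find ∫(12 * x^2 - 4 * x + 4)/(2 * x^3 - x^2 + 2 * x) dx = 2*log(x*(2*x^2 - x + 2)) + C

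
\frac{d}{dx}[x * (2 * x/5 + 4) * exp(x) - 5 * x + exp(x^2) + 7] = 2*x^2*exp(x)/5 + 24*x*exp(x)/5 + 2*x*exp(x^2) + 4*exp(x) - 5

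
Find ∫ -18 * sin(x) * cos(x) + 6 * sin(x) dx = (3*cos(x) - 1)^2 + C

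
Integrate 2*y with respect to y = y^2 + C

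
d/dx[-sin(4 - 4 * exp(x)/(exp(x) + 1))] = 4*exp(x)*cos(4 - 4*exp(x)/(exp(x) + 1))/(exp(2*x) + 2*exp(x) + 1)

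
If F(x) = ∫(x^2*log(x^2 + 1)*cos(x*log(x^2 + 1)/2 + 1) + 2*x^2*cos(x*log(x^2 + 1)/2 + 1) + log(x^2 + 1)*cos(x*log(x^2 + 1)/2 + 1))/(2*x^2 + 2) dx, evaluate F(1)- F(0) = -sin(1) + sin(log(2)/2 + 1)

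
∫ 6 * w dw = 3*w^2 + C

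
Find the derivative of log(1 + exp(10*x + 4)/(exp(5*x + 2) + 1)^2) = 10*exp(10*x + 4)/(2*exp(6)*exp(15*x) + 4*exp(4)*exp(10*x) + 3*exp(2)*exp(5*x) + 1)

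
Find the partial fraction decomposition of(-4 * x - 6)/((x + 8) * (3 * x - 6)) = -13/(15*(x + 8)) - 7/(15*(x - 2))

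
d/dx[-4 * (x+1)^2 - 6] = -8*x - 8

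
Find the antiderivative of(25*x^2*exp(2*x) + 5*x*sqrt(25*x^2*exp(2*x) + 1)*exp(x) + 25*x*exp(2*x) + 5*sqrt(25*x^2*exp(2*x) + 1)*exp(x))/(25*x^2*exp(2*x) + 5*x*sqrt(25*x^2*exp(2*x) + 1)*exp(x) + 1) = log(5*x*exp(x) + sqrt(25*x^2*exp(2*x) + 1)) + C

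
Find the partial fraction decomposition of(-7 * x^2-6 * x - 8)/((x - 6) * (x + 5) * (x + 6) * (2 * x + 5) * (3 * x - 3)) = -4/(85*(2*x + 5)) - 8/(63*(x + 6)) + 17/(110*(x + 5)) + 1/(210*(x - 1)) - 74/(8415*(x - 6))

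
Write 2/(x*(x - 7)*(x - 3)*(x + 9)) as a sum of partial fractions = -1/(864*(x + 9)) - 1/(72*(x - 3)) + 1/(224*(x - 7)) + 2/(189*x)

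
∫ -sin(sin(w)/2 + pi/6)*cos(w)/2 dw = cos(sin(w)/2 + pi/6) + C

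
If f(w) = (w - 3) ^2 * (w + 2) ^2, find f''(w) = 12*w^2 - 12*w - 22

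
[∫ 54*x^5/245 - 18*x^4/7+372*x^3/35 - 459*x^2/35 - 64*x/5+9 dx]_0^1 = 20/49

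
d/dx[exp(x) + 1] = exp(x)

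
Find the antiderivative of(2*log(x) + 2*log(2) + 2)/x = (log(2*x) + 1)^2 + C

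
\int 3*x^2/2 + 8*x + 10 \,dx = x^3/2 + 4*x^2 + 10*x + C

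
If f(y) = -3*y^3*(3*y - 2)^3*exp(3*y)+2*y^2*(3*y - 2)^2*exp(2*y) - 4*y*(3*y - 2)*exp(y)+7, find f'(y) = -243*y^6*exp(3*y) + 486*y^4*exp(3*y) + 36*y^4*exp(2*y) - 360*y^3*exp(3*y) + 24*y^3*exp(2*y) + 72*y^2*exp(3*y) - 56*y^2*exp(2*y) - 12*y^2*exp(y) + 16*y*exp(2*y) - 16*y*exp(y) + 8*exp(y)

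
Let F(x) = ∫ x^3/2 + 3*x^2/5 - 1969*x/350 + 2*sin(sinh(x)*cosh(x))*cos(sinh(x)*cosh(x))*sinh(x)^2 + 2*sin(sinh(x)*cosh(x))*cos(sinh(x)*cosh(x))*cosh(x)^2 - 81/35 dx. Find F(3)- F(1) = -2088/175 - sin(sinh(1)*cosh(1))^2 + sin(sinh(3)*cosh(3))^2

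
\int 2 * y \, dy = y^2 + C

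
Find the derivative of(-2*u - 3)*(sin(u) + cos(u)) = 2*u*sin(u) - 2*u*cos(u) + sin(u) - 5*cos(u)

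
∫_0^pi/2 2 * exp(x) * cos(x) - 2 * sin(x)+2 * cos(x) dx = -1 + exp(pi/2)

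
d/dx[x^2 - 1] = 2*x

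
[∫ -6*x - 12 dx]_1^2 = -21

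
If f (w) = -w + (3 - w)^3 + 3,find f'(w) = -3*w^2 + 18*w - 28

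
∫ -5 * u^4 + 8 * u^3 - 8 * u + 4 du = -u^5 + 2*u^4 - 4*u^2 + 4*u + C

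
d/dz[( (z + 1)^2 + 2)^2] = 4*z^3 + 12*z^2 + 20*z + 12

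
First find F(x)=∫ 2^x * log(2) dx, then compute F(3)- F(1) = 6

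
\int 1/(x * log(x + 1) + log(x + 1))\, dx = log(log(x + 1)) + C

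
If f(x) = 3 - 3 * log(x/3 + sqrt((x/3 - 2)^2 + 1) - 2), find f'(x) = (-3*x - 3*sqrt(x^2 - 12*x + 45) + 18)/(x^2 + x*sqrt(x^2 - 12*x + 45) - 12*x - 6*sqrt(x^2 - 12*x + 45) + 45)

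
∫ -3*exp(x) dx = -3*exp(x) + C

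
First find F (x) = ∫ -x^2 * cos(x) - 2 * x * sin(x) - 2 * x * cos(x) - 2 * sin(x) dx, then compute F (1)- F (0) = -3*sin(1)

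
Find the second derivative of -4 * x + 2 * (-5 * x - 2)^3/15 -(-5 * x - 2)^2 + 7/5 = -100*x - 90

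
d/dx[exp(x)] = exp(x)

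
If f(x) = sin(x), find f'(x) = cos(x)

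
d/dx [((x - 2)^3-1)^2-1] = 6*x^5 - 60*x^4 + 240*x^3 - 486*x^2 + 504*x - 216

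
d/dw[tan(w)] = cos(w)^(-2)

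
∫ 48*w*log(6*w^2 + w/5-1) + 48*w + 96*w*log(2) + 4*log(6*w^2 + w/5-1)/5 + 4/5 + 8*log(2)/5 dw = 4*(30*w^2 + w - 5)*log(24*w^2 + 4*w/5 - 4)/5 + C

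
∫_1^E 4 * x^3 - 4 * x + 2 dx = (-1 + E)*(-E + 1 + exp(2) + exp(3))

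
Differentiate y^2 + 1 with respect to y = 2*y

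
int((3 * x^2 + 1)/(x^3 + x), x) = log(x^3 + x) + C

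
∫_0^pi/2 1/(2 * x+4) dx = -log(2)/2 + log(pi/2 + 2)/2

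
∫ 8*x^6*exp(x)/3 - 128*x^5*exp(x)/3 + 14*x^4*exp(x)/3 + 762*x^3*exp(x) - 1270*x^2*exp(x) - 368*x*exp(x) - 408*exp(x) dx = 2*x*(4*x^5 - 88*x^4 + 447*x^3 - 645*x^2 + 30*x - 612)*exp(x)/3 + C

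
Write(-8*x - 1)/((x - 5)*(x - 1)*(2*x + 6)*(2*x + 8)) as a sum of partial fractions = -31/(180*(x + 4)) + 23/(128*(x + 3)) + 9/(320*(x - 1)) - 41/(1152*(x - 5))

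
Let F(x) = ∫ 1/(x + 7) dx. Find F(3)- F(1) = -log(8) + log(10)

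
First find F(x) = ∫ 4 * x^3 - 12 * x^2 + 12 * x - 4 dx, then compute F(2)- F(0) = 0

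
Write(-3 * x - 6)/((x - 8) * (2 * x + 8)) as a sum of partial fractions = -1/(4*(x + 4)) - 5/(4*(x - 8))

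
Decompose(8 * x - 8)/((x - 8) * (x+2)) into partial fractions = 12/(5*(x + 2)) + 28/(5*(x - 8))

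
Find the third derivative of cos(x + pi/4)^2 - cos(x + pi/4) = -sin(x + pi/4) + 4*cos(2*x)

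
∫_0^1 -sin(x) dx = -1 + cos(1)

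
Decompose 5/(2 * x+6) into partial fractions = 5/(2*(x + 3))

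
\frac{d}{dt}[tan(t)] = cos(t)^(-2)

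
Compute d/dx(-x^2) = -2*x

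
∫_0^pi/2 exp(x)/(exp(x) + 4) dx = -log(5/2) + log(2 + exp(pi/2)/2)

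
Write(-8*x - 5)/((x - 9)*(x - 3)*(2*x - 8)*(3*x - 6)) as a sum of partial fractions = 1/(4*(x - 2)) - 29/(36*(x - 3)) + 37/(60*(x - 4)) - 11/(180*(x - 9))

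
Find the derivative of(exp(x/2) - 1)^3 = 3*exp(3*x/2)/2 + 3*exp(x/2)/2 - 3*exp(x)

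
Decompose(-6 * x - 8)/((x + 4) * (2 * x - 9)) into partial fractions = -70/(17*(2*x - 9)) - 16/(17*(x + 4))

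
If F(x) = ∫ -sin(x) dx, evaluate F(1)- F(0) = -1 + cos(1)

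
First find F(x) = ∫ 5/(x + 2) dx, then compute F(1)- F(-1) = 5*log(3)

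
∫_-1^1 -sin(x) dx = 0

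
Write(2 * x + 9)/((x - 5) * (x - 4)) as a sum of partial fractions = -17/(x - 4) + 19/(x - 5)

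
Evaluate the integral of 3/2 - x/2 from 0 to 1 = 5/4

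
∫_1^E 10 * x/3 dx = -5/3 + 5*exp(2)/3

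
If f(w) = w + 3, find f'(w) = 1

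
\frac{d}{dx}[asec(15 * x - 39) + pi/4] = 5/(75*x^2*sqrt(1 - 1/(225*x^2 - 1170*x + 1521)) - 390*x*sqrt(1 - 1/(225*x^2 - 1170*x + 1521)) + 507*sqrt(1 - 1/(225*x^2 - 1170*x + 1521)))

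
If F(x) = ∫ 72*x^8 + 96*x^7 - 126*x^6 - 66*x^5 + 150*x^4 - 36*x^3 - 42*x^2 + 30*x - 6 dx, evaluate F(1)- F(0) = 7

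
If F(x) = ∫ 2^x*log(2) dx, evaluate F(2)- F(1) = 2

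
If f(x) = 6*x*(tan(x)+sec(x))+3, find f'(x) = 6*(2*x*sin(x) + 2*x + sin(2*x) + 2*cos(x))/(cos(2*x) + 1)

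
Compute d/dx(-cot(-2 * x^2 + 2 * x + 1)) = 2*(1 - 2*x)/sin(-2*x^2 + 2*x + 1)^2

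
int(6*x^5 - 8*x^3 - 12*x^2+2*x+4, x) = x^6 - 2*x^4 - 4*x^3 + x^2 + 4*x + C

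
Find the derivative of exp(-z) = -exp(-z)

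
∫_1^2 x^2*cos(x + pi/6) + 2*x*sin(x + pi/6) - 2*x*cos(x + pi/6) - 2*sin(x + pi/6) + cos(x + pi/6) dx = sin(pi/6 + 2)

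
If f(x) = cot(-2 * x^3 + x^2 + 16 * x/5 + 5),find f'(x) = 2*(3*x^2 - x - 8/5)/sin(-2*x^3 + x^2 + 16*x/5 + 5)^2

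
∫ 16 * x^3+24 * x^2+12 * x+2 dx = 4*x^4 + 8*x^3 + 6*x^2 + 2*x + C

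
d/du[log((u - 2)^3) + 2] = 3/(u - 2)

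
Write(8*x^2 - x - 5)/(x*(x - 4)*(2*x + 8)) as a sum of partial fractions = 127/(64*(x + 4)) + 119/(64*(x - 4)) + 5/(32*x)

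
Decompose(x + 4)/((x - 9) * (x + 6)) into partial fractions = 2/(15*(x + 6)) + 13/(15*(x - 9))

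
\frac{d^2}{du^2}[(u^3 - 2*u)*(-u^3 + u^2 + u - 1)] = -30*u^4 + 20*u^3 + 36*u^2 - 18*u - 4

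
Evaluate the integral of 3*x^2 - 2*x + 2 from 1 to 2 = 6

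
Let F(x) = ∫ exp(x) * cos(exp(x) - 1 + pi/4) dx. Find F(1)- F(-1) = -sin(-1 + exp(-1) + pi/4) + sin(-1 + pi/4 + E)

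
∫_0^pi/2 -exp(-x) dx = -1 + exp(-pi/2)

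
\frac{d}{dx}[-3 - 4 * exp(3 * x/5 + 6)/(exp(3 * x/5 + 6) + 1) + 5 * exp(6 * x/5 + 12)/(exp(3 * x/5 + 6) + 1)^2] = (-12*exp(3*x/5 + 6) + 18*exp(6*x/5 + 12))/(5*exp(18)*exp(9*x/5) + 15*exp(12)*exp(6*x/5) + 15*exp(6)*exp(3*x/5) + 5)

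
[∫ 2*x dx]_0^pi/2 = pi^2/4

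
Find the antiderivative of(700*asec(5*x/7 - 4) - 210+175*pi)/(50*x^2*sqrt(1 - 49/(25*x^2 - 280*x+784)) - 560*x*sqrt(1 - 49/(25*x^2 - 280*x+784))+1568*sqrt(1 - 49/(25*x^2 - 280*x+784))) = 5*(4*asec(5*x/7 - 4) + pi)^2/16 - 3*asec(5*x/7 - 4) + C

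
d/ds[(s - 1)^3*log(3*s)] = (3*s^3*log(s) + s^3 + 3*s^3*log(3) - 6*s^2*log(s) - 6*s^2*log(3) - 3*s^2 + 3*s*log(s) + 3*s + 3*s*log(3) - 1)/s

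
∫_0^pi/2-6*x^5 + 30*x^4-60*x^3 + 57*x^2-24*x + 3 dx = -(-1 + pi/2)^3 - (-1 + pi/2)^6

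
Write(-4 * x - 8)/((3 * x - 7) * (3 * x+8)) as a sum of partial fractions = -8/(45*(3*x + 8)) - 52/(45*(3*x - 7))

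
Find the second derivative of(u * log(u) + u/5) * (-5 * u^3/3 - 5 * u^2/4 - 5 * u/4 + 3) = (-240*u^3*log(u) - 188*u^3 - 90*u^2*log(u) - 93*u^2 - 30*u*log(u) - 51*u + 36)/(12*u)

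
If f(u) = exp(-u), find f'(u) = -exp(-u)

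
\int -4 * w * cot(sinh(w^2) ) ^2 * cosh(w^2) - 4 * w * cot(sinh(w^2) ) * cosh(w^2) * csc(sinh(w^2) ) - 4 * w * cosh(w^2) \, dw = 2*cot(sinh(w^2)) + 2*csc(sinh(w^2)) + C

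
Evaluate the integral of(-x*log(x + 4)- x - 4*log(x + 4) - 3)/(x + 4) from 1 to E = (-3 - E)*log(E + 4) + 4*log(5)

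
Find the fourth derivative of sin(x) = sin(x)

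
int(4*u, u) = 2*u^2 + C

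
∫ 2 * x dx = x^2 + C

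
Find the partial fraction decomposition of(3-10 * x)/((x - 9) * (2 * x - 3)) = 8/(5*(2*x - 3)) - 29/(5*(x - 9))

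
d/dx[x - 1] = 1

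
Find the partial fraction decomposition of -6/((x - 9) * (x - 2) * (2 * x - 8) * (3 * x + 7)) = 81/(8398*(3*x + 7)) - 3/(182*(x - 2)) + 3/(190*(x - 4)) - 3/(1190*(x - 9))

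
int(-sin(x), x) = cos(x) + C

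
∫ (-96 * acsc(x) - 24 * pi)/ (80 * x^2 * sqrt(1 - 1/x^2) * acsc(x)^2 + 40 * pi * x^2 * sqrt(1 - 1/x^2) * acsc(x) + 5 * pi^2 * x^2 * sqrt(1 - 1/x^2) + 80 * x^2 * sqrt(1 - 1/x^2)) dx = 3*log((4*acsc(x) + pi)^2/16 + 1)/5 + C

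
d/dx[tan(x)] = cos(x)^(-2)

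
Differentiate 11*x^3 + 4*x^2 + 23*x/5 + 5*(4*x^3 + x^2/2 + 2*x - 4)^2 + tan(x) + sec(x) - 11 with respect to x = 480*x^5 + 100*x^4 + 325*x^3 - 417*x^2 + 8*x + tan(x)^2 + tan(x)*sec(x) - 372/5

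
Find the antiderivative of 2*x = x^2 + C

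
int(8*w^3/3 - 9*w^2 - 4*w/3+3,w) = 2*w^4/3 - 3*w^3 - 2*w^2/3 + 3*w + C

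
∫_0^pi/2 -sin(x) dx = -1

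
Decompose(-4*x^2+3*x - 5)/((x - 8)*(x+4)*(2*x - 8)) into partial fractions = -27/(64*(x + 4)) + 57/(64*(x - 4)) - 79/(32*(x - 8))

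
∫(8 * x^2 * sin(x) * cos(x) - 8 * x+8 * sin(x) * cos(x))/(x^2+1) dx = -4*log(x^2 + 1) - 4*cos(x)^2 + C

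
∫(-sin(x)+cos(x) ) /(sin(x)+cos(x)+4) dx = log(sin(x) + cos(x) + 4) + C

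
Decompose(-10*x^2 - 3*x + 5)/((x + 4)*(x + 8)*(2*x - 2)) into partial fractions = -611/(72*(x + 8)) + 143/(40*(x + 4)) - 4/(45*(x - 1))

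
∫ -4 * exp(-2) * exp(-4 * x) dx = exp(-4*x - 2) + C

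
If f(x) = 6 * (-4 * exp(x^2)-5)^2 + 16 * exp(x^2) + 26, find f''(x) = 1536*x^2*exp(2*x^2) + 1024*x^2*exp(x^2) + 384*exp(2*x^2) + 512*exp(x^2)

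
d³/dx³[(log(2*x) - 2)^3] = (6*log(x)^2 - 42*log(x) + 12*log(2)*log(x) - 42*log(2) + 6*log(2)^2 + 66)/x^3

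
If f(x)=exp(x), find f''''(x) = exp(x)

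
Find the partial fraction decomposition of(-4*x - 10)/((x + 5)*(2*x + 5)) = -2/(x + 5)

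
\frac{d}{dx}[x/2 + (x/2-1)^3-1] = 3*x^2/8 - 3*x/2 + 2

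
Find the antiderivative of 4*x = 2*x^2 + C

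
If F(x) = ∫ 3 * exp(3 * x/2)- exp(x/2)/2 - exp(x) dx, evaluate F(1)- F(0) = -E - exp(1/2) + 2*exp(3/2)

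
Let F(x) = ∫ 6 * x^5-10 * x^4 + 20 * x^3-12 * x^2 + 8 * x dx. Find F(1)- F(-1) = -12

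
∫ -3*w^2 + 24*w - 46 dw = -w^3 + 12*w^2 - 46*w + C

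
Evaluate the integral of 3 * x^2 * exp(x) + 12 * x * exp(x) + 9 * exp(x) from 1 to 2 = -12*E + 27*exp(2)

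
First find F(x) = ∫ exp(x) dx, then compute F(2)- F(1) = -E + exp(2)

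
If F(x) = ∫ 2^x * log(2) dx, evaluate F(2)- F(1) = 2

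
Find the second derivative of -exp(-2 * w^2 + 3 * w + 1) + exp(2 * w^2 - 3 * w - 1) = (-16*w^2*exp(-4*w^2 + 6*w + 2) + 16*w^2 + 24*w*exp(-4*w^2 + 6*w + 2) - 24*w - 5*exp(-4*w^2 + 6*w + 2) + 13)*exp(2*w^2 - 3*w - 1)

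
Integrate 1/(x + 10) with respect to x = log(x/2 + 5) + C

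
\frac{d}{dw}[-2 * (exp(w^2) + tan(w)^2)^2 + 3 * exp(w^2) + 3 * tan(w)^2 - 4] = -8*w*exp(2*w^2) - 8*w*exp(w^2)*tan(w)^2 + 6*w*exp(w^2) - 8*exp(w^2)*tan(w)^3 - 8*exp(w^2)*tan(w) - 8*tan(w)^5 - 2*tan(w)^3 + 6*tan(w)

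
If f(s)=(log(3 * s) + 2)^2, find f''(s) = (-2*log(s) - 2*log(3) - 2)/s^2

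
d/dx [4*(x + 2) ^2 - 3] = 8*x + 16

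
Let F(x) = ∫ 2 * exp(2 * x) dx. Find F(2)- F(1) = -exp(2) + exp(4)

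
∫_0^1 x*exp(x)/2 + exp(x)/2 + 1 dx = 1 + E/2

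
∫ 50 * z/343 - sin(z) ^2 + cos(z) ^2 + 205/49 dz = 25*z^2/343 + 205*z/49 + sin(2*z)/2 + C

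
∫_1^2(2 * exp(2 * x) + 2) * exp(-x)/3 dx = -2*E/3 - 2*exp(-2)/3 + 2*exp(-1)/3 + 2*exp(2)/3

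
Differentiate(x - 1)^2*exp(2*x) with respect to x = 2*x^2*exp(2*x) - 2*x*exp(2*x)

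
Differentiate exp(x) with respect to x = exp(x)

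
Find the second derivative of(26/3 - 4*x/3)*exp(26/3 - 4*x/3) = (512 - 64*x)*exp(26/3 - 4*x/3)/27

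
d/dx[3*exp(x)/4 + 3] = 3*exp(x)/4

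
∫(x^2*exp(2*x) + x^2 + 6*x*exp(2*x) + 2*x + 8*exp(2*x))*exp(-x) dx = 2*(x + 2)^2*sinh(x) + C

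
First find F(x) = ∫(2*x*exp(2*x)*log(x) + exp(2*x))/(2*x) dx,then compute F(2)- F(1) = exp(4)*log(2)/2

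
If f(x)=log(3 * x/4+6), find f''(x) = -1/(x^2 + 16*x + 64)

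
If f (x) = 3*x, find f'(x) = 3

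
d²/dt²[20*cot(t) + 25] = 40*cos(t)/sin(t)^3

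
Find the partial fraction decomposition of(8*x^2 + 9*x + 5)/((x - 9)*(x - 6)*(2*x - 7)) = 538/(55*(2*x - 7)) - 347/(15*(x - 6)) + 734/(33*(x - 9))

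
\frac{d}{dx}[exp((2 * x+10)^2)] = 8*x*exp(4*x^2 + 40*x + 100) + 40*exp(4*x^2 + 40*x + 100)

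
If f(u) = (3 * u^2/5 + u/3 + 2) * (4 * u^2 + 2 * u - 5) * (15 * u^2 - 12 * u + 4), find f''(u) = 1080*u^4 + 184*u^3 + 3852*u^2/5 - 686*u/5 - 932/3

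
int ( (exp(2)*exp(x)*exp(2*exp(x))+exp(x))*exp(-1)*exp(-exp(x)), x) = 2*sinh(exp(x) + 1) + C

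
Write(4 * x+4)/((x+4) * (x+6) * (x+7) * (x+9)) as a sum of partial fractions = 16/(15*(x + 9)) - 4/(x + 7) + 10/(3*(x + 6)) - 2/(5*(x + 4))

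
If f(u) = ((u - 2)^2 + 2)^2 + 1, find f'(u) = 4*u^3 - 24*u^2 + 56*u - 48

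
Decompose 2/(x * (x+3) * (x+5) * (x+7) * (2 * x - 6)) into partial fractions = 1/(560*(x + 7)) - 1/(160*(x + 5)) + 1/(144*(x + 3)) + 1/(1440*(x - 3)) - 1/(315*x)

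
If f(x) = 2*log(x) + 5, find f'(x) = 2/x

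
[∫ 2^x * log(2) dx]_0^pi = -1 + 2^pi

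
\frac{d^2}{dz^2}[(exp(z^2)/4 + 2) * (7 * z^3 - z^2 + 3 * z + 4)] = 7*z^5*exp(z^2) - z^4*exp(z^2) + 55*z^3*exp(z^2)/2 + 3*z^2*exp(z^2)/2 + 15*z*exp(z^2) + 84*z + 3*exp(z^2)/2 - 4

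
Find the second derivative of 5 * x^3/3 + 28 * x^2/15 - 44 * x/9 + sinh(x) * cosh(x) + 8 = 10*x + 2*sinh(2*x) + 56/15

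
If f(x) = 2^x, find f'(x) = 2^x*log(2)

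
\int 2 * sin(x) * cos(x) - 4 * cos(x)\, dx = (sin(x) - 2)^2 + C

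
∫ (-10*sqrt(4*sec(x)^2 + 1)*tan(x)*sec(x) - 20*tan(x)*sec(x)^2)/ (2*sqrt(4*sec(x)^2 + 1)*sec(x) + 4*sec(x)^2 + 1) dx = -5*log(sqrt(4*sec(x)^2 + 1) + 2*sec(x)) + C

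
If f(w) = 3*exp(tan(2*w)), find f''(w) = 12*(tan(2*w) + 1)^2*exp(tan(2*w))/cos(2*w)^2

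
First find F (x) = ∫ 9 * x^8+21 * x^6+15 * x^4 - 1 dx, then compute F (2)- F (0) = 990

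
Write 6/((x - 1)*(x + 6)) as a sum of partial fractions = -6/(7*(x + 6)) + 6/(7*(x - 1))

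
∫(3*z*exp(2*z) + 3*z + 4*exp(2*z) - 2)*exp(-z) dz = 2*(3*z + 1)*sinh(z) + C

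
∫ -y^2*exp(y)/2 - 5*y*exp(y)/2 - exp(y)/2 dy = (-y^2 - 3*y + 2)*exp(y)/2 + C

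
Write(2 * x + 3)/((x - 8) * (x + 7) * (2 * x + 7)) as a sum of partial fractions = 16/(161*(2*x + 7)) - 11/(105*(x + 7)) + 19/(345*(x - 8))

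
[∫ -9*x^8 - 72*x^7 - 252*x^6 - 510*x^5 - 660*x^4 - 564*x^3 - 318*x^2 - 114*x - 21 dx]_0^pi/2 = -(1 + pi/2)^9 - (1 + pi/2)^6 - 2*(1 + pi/2)^3 + 4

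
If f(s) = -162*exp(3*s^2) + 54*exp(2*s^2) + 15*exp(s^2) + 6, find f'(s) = -972*s*exp(3*s^2) + 216*s*exp(2*s^2) + 30*s*exp(s^2)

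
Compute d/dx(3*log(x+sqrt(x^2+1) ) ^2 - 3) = (6*x*log(x + sqrt(x^2 + 1)) + 6*sqrt(x^2 + 1)*log(x + sqrt(x^2 + 1)))/(x^2 + x*sqrt(x^2 + 1) + 1)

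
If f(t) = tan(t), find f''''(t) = 24*tan(t)^5 + 40*tan(t)^3 + 16*tan(t)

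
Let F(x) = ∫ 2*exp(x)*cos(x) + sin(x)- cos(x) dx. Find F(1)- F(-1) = -(-1 + exp(-1))*(-sin(1) + cos(1)) + (-1 + E)*(cos(1) + sin(1))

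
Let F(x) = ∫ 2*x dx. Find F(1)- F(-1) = 0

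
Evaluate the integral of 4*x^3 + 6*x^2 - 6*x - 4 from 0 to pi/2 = -4 + (-2 + pi/2 + pi^2/4)^2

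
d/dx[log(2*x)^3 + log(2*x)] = (3*log(x)^2 + 6*log(2)*log(x) + 1 + 3*log(2)^2)/x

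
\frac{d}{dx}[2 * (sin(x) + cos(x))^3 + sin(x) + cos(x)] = sqrt(2)*(3*sin(3*x + pi/4) + 4*cos(x + pi/4))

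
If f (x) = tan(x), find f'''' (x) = 24*tan(x)^5 + 40*tan(x)^3 + 16*tan(x)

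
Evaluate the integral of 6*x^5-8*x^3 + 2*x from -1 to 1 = 0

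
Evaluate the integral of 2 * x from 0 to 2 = 4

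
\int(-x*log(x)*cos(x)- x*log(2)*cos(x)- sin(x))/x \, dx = -log(2*x)*sin(x) + C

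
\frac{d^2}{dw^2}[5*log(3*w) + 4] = -5/w^2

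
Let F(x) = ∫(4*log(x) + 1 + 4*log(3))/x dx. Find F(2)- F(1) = -2*log(3)^2 - log(3) + log(6) + 2*log(6)^2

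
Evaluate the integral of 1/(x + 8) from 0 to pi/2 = -log(12) + log(3*pi/4 + 12)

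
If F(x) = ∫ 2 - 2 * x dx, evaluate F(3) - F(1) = -4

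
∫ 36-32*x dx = -16*x^2 + 36*x + C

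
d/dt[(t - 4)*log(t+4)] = (t*log(t + 4) + t + 4*log(t + 4) - 4)/(t + 4)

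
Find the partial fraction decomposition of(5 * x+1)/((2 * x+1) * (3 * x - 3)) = 1/(3*(2*x + 1)) + 2/(3*(x - 1))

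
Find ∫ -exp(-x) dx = exp(-x) + C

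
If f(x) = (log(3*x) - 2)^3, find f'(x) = (3*log(x)^2 - 12*log(x) + 6*log(3)*log(x) - 12*log(3) + 3*log(3)^2 + 12)/x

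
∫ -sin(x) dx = cos(x) + C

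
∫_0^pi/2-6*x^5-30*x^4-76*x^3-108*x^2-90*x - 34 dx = -(1 + (1 + pi/2)^2)^3 - (1 + (1 + pi/2)^2)^2 - (1 + pi/2)^2 + 13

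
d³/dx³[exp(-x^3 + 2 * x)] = -27*x^6*exp(-x^3 + 2*x) + 54*x^4*exp(-x^3 + 2*x) + 54*x^3*exp(-x^3 + 2*x) - 36*x^2*exp(-x^3 + 2*x) - 36*x*exp(-x^3 + 2*x) + 2*exp(-x^3 + 2*x)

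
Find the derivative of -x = -1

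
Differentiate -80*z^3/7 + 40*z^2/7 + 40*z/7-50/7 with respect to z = -240*z^2/7 + 80*z/7 + 40/7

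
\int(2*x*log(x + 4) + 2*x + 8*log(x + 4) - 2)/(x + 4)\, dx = 2*(x - 1)*log(x + 4) + C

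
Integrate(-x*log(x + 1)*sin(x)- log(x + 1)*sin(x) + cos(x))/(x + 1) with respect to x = log(x + 1)*cos(x) + C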